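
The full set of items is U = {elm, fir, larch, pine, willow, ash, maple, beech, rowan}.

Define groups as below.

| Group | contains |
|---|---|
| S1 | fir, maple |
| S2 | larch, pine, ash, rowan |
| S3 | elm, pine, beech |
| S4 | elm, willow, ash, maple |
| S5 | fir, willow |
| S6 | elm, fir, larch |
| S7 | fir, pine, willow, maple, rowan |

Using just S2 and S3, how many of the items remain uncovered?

3

Union of S2, S3 = {elm, larch, pine, ash, beech, rowan}.
Not covered: fir, willow, maple — 3 items.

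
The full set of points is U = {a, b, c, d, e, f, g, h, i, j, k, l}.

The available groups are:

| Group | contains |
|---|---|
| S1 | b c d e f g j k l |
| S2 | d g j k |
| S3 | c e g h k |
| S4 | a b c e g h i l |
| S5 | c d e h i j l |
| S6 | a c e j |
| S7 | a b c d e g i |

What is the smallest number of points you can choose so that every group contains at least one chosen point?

The 2 points {c, k} hit every group.
No single point lies in every group, so at least 2 are needed and 2 is optimal.

2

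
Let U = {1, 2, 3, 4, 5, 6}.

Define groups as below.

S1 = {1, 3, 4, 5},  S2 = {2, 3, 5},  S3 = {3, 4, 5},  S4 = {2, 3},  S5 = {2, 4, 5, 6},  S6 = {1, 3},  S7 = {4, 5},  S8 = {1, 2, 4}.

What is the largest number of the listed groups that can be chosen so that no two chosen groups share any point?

2

S4, S7 are pairwise disjoint (S4={2,3}; S7={4,5}).
Every remaining group overlaps one of these, and no 3 of the listed groups are pairwise disjoint, so 2 is the maximum.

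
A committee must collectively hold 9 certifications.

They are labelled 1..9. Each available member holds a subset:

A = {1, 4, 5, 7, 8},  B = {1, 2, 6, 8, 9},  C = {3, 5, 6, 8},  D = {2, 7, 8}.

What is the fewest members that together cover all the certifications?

Take {A, B, C}. Their union is {1, 2, 3, 4, 5, 6, 7, 8, 9}, which is all 9 certifications.
Only C contains 3, so C is forced; the remaining 5 certifications need at least 2 more members (each remaining member adds at most 3) — so at least 3 members are needed, and 3 is optimal.

3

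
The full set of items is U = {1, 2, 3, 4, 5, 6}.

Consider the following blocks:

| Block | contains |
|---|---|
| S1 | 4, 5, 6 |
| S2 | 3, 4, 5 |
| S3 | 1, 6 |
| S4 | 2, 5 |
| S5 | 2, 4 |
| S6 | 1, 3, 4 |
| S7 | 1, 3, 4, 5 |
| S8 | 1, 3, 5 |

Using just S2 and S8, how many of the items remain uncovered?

2

Union of S2, S8 = {1, 3, 4, 5}.
Not covered: 2, 6 — 2 items.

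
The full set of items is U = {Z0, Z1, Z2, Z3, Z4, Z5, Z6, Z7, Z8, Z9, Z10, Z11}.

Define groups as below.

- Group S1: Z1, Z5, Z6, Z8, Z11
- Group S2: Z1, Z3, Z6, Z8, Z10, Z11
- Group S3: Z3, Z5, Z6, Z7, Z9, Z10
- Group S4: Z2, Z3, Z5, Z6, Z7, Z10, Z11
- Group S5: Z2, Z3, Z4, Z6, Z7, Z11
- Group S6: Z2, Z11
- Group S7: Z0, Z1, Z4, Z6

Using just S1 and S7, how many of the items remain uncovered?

5

Union of S1, S7 = {Z0, Z1, Z4, Z5, Z6, Z8, Z11}.
Not covered: Z2, Z3, Z7, Z9, Z10 — 5 items.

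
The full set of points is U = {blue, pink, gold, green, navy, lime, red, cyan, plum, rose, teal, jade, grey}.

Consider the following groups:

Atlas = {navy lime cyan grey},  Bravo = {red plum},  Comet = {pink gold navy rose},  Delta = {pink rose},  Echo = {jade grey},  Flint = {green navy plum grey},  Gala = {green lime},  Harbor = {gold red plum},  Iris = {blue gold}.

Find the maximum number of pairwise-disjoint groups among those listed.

Bravo, Delta, Echo, Gala, Iris are pairwise disjoint (Bravo={red,plum}; Delta={pink,rose}; Echo={jade,grey}; Gala={green,lime}; Iris={blue,gold}).
Every remaining group overlaps one of these, and no 6 of the listed groups are pairwise disjoint, so 5 is the maximum.

5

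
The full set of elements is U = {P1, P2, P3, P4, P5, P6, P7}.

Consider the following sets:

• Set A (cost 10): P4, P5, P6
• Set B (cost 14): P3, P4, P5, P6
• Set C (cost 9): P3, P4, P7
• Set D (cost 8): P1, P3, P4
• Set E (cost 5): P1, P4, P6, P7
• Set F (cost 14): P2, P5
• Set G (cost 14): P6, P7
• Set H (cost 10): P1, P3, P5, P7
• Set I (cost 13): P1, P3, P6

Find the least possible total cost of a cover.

27

D, E, F together cover every element (D ∪ E ∪ F = {P1, P2, P3, P4, P5, P6, P7}); total cost 8 + 5 + 14 = 27.
The greedy pick E, H, F costs 29; no covering selection beats 27.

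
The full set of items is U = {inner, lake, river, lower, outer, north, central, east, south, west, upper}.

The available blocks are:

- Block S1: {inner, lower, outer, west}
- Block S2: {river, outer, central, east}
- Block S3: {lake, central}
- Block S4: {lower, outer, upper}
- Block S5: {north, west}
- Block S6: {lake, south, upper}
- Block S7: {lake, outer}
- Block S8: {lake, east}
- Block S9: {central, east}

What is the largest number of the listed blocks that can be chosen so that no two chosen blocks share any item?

3

S4, S5, S9 are pairwise disjoint (S4={lower,outer,upper}; S5={north,west}; S9={central,east}).
Every remaining block overlaps one of these, and no 4 of the listed blocks are pairwise disjoint, so 3 is the maximum.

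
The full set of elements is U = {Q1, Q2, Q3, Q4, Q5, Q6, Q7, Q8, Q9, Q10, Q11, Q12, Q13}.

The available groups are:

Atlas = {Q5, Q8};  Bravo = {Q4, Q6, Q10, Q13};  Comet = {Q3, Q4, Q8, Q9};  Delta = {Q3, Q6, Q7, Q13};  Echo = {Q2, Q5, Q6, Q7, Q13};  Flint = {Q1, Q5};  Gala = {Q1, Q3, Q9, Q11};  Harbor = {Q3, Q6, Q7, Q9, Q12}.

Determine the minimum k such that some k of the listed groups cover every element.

Bravo and Comet and Echo and Gala and Harbor together: Bravo ∪ Comet ∪ Echo ∪ Gala ∪ Harbor = {Q1, Q2, Q3, Q4, Q5, Q6, Q7, Q8, Q9, Q10, Q11, Q12, Q13} — every element is covered.
No 4 of the 8 groups cover everything (all 70 combinations miss at least one element), so 5 is optimal.

5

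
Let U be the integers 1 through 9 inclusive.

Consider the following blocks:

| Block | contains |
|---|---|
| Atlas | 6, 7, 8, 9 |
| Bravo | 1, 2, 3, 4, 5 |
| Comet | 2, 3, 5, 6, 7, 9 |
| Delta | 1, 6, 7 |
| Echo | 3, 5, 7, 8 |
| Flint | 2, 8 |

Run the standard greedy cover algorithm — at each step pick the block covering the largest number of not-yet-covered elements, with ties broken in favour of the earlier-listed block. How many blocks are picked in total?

Greedy: pick Comet (covers 6 new) → pick Bravo (covers 2 new) → pick Atlas (covers 1 new). Total picks: 3.
(The true minimum cover uses only 2 blocks, so greedy is not optimal here.)

3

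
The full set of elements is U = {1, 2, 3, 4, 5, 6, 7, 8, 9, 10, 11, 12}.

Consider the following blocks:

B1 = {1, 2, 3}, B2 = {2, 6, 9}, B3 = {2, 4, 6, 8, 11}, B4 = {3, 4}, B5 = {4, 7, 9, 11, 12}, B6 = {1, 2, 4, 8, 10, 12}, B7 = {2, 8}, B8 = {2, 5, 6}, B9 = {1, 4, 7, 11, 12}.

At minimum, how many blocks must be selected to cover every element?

B4 and B5 and B6 and B8 together: B4 ∪ B5 ∪ B6 ∪ B8 = {1, 2, 3, 4, 5, 6, 7, 8, 9, 10, 11, 12} — every element is covered.
No 3 of the 9 blocks cover everything (all 84 combinations miss at least one element), so 4 is optimal.

4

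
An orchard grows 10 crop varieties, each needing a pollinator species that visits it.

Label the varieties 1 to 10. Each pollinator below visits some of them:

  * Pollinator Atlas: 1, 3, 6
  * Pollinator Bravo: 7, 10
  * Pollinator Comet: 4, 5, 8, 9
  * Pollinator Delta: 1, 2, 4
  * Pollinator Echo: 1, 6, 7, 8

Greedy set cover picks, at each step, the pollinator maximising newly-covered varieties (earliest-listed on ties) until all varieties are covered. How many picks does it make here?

4

Greedy: pick Comet (covers 4 new) → pick Atlas (covers 3 new) → pick Bravo (covers 2 new) → pick Delta (covers 1 new). Total picks: 4.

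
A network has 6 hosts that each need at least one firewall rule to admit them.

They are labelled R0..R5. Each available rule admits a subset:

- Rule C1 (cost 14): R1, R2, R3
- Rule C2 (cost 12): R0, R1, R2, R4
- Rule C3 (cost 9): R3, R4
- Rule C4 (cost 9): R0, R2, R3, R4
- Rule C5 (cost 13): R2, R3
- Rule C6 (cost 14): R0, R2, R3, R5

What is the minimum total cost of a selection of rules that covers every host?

C2, C6 together cover every host (C2 ∪ C6 = {R0, R1, R2, R3, R4, R5}); total cost 12 + 14 = 26.
The greedy pick C4, C2, C6 costs 35; no covering selection beats 26.

26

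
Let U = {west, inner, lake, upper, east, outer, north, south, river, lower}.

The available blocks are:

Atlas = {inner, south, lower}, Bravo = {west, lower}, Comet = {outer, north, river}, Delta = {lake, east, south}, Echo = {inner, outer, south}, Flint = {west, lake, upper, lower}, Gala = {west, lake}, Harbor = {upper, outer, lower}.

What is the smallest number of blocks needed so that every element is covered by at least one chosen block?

Atlas, Comet, Delta, and Flint cover everything between them: the union {west, inner, lake, upper, east, outer, north, south, river, lower} is all of U.
Only Delta contains east, so Delta is forced; the remaining 7 elements need at least 3 more blocks (each remaining block adds at most 3) — so at least 4 blocks are needed, and 4 is optimal.

4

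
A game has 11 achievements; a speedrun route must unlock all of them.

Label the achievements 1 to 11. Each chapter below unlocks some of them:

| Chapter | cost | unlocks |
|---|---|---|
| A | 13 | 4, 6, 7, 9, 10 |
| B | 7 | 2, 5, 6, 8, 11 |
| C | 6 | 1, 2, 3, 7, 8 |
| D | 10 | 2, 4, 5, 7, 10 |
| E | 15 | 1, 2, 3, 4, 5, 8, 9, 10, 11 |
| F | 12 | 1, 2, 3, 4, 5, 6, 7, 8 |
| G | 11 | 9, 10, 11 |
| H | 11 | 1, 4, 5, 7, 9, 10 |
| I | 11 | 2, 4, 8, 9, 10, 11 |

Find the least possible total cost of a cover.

F, G together cover every achievement (F ∪ G = {1, 2, 3, 4, 5, 6, 7, 8, 9, 10, 11}); total cost 12 + 11 = 23.
The greedy pick C, B, H costs 24; no covering selection beats 23.

23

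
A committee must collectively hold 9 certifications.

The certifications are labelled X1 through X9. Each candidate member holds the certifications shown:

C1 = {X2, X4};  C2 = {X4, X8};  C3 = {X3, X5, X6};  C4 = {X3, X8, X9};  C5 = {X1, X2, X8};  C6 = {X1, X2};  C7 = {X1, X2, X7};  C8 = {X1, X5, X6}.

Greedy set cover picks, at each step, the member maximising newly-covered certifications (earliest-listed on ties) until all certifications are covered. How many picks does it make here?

Greedy: pick C3 (covers 3 new) → pick C5 (covers 3 new) → pick C1 (covers 1 new) → pick C4 (covers 1 new) → pick C7 (covers 1 new). Total picks: 5.
(The true minimum cover uses only 4 members, so greedy is not optimal here.)

5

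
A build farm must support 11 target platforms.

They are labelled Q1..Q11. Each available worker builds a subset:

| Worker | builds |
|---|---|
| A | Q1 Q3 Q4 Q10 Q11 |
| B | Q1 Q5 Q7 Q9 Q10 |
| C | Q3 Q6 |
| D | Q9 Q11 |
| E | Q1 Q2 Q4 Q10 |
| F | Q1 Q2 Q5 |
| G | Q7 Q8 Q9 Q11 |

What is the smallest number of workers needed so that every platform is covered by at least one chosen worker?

C and E and F and G together: C ∪ E ∪ F ∪ G = {Q1, Q2, Q3, Q4, Q5, Q6, Q7, Q8, Q9, Q10, Q11} — every platform is covered.
No 3 of the 7 workers cover everything (all 35 combinations miss at least one platform), so 4 is optimal.

4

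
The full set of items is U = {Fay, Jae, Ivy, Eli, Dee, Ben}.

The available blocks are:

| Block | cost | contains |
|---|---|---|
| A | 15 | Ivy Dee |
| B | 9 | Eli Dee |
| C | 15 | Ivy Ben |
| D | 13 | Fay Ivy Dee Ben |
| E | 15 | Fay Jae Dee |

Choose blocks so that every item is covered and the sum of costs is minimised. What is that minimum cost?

37

B, D, E together cover every item (B ∪ D ∪ E = {Fay, Jae, Ivy, Eli, Dee, Ben}); total cost 9 + 13 + 15 = 37.
No covering selection has total cost below 37.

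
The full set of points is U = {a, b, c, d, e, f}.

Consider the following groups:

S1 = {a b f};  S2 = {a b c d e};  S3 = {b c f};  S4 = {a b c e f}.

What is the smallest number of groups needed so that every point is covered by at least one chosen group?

2

S2 and S4 cover everything between them: the union {a, b, c, d, e, f} is all of U.
No single group has all 6 points (the largest, S2, has 5), so 2 is optimal.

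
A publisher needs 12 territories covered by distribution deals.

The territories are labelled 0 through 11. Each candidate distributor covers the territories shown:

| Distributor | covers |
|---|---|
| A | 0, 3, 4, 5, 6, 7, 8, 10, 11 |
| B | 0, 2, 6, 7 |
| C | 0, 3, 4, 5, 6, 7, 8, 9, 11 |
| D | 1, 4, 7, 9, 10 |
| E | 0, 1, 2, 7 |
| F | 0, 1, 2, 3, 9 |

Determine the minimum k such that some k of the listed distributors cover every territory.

Take {A, F}. Their union is {0, 1, 2, 3, 4, 5, 6, 7, 8, 9, 10, 11}, which is all 12 territories.
No single distributor has all 12 territories (the largest, A, has 9), so 2 is optimal.

2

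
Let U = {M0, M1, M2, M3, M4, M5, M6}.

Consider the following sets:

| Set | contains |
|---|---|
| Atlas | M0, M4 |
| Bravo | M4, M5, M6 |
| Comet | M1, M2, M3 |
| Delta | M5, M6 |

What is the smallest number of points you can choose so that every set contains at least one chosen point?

Take H = {M0, M1, M6}. Each listed set contains at least one of these, so H is a hitting set of size 3.
The sets Atlas, Comet, Delta are pairwise disjoint, so any hitting set needs a separate point for each — at least 3. Hence 3 is optimal.

3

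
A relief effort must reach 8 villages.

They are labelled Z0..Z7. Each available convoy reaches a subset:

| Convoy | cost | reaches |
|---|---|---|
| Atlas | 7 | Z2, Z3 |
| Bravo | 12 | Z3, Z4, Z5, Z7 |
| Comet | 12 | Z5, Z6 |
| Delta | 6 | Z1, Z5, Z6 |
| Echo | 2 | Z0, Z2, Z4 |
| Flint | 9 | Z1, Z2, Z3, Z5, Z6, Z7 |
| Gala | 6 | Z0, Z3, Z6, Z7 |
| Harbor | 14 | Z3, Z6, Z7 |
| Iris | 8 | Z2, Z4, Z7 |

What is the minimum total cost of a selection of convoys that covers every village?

Echo, Flint together cover every village (Echo ∪ Flint = {Z0, Z1, Z2, Z3, Z4, Z5, Z6, Z7}); total cost 2 + 9 = 11.
No covering selection has total cost below 11.

11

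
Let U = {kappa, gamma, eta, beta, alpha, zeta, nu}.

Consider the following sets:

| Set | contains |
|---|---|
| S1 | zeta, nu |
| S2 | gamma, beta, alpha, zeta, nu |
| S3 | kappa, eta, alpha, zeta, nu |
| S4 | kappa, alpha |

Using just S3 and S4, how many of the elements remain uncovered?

Union of S3, S4 = {kappa, eta, alpha, zeta, nu}.
Not covered: gamma, beta — 2 elements.

2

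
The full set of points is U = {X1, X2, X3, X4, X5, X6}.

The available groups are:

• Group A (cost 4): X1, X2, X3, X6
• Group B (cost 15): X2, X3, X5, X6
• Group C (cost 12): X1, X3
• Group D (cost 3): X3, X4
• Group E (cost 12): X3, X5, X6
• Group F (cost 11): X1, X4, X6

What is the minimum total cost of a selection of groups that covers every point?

19

A, D, E together cover every point (A ∪ D ∪ E = {X1, X2, X3, X4, X5, X6}); total cost 4 + 3 + 12 = 19.
No covering selection has total cost below 19.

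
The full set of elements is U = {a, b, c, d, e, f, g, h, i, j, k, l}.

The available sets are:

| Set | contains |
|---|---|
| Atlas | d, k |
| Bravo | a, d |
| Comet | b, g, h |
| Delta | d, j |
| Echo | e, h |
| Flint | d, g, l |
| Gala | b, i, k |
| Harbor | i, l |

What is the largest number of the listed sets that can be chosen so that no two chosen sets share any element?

Bravo, Comet, Harbor are pairwise disjoint (Bravo={a,d}; Comet={b,g,h}; Harbor={i,l}).
Every remaining set overlaps one of these, and no 4 of the listed sets are pairwise disjoint, so 3 is the maximum.

3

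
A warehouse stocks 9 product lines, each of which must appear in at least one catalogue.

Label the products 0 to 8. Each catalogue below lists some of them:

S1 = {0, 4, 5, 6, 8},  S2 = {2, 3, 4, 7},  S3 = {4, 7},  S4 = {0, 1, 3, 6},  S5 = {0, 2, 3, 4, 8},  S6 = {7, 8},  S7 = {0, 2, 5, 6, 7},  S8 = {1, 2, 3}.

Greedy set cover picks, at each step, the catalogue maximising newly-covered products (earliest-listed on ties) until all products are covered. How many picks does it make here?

Greedy: pick S1 (covers 5 new) → pick S2 (covers 3 new) → pick S4 (covers 1 new). Total picks: 3.

3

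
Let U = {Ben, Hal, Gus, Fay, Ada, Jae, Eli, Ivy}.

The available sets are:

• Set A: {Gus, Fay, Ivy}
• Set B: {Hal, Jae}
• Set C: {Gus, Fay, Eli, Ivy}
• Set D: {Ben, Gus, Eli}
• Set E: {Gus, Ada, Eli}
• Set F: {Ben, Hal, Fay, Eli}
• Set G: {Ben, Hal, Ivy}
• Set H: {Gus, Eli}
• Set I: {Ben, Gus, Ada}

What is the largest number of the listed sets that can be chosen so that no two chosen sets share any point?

2

G, H are pairwise disjoint (G={Ben,Hal,Ivy}; H={Gus,Eli}).
Every remaining set overlaps one of these, and no 3 of the listed sets are pairwise disjoint, so 2 is the maximum.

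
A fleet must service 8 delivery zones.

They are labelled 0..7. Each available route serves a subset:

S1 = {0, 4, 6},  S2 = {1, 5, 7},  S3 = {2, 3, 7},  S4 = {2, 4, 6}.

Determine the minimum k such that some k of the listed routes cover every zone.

3

Take {S1, S2, S3}. Their union is {0, 1, 2, 3, 4, 5, 6, 7}, which is all 8 zones.
Each route has at most 3 zones, and 2·3 = 6 < 8 — so at least 3 routes are needed, and 3 is optimal.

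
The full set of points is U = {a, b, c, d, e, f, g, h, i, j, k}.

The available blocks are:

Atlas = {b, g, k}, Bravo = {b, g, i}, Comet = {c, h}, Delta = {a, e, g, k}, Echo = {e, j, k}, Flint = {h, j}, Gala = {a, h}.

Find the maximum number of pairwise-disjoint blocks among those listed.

3

Bravo, Comet, Echo are pairwise disjoint (Bravo={b,g,i}; Comet={c,h}; Echo={e,j,k}).
Every remaining block overlaps one of these, and no 4 of the listed blocks are pairwise disjoint, so 3 is the maximum.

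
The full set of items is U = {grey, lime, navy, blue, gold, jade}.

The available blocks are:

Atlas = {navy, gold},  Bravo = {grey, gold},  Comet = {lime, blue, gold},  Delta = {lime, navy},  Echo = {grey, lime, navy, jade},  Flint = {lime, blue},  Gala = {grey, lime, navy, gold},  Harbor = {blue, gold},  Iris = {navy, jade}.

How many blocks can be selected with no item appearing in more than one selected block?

Bravo, Flint, Iris are pairwise disjoint (Bravo={grey,gold}; Flint={lime,blue}; Iris={navy,jade}).
Every remaining block overlaps one of these, and no 4 of the listed blocks are pairwise disjoint, so 3 is the maximum.

3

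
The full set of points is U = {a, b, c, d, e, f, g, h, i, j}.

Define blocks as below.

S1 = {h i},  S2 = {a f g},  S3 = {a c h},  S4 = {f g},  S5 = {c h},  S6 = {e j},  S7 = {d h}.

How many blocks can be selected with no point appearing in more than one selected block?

3

S4, S5, S6 are pairwise disjoint (S4={f,g}; S5={c,h}; S6={e,j}).
Every remaining block overlaps one of these, and no 4 of the listed blocks are pairwise disjoint, so 3 is the maximum.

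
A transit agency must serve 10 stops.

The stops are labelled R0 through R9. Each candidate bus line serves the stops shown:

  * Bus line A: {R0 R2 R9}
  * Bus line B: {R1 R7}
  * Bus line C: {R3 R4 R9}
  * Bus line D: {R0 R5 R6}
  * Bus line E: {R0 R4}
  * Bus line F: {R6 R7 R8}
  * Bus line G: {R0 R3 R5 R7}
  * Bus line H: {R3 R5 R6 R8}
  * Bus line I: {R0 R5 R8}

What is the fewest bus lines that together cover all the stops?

4

A and B and C and H together: A ∪ B ∪ C ∪ H = {R0, R1, R2, R3, R4, R5, R6, R7, R8, R9} — every stop is covered.
No 3 of the 9 bus lines cover everything (all 84 combinations miss at least one stop), so 4 is optimal.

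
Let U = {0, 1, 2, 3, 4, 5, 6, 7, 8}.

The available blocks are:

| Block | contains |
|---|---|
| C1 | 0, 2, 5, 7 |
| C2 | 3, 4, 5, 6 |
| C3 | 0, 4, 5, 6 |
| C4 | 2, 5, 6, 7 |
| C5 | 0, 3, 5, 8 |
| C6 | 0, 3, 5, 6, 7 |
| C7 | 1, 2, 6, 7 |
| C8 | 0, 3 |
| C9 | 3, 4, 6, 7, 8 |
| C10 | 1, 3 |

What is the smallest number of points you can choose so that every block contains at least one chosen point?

3

The 3 points {3, 5, 6} hit every block.
No choice of 2 points meets every block, so 3 is the minimum.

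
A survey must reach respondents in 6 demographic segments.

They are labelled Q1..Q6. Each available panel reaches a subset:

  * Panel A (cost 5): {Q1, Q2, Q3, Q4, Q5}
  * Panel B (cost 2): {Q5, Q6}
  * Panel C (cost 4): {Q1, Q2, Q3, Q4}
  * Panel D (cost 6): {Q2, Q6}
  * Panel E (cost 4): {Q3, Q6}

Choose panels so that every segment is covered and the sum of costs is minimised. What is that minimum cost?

B, C together cover every segment (B ∪ C = {Q1, Q2, Q3, Q4, Q5, Q6}); total cost 2 + 4 = 6.
The greedy pick A, B costs 7; no covering selection beats 6.

6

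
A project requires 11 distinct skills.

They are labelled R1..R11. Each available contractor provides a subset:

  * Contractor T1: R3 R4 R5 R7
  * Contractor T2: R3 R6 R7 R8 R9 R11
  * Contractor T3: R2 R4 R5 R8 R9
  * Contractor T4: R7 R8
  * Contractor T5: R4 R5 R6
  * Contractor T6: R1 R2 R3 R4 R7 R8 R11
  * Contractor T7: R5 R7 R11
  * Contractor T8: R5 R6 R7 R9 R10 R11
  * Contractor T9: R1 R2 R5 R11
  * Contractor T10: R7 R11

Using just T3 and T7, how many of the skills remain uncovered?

4

Union of T3, T7 = {R2, R4, R5, R7, R8, R9, R11}.
Not covered: R1, R3, R6, R10 — 4 skills.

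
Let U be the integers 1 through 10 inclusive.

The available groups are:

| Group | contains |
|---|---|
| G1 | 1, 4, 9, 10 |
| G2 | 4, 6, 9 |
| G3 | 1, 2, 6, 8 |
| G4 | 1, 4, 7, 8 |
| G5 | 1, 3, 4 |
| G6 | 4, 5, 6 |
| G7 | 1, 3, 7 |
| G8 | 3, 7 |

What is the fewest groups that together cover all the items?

Take {G1, G3, G6, G7}. Their union is {1, 2, 3, 4, 5, 6, 7, 8, 9, 10}, which is all 10 items.
Only G6 contains 5, so G6 is forced; the remaining 7 items need at least 3 more groups (each remaining group adds at most 3) — so at least 4 groups are needed, and 4 is optimal.

4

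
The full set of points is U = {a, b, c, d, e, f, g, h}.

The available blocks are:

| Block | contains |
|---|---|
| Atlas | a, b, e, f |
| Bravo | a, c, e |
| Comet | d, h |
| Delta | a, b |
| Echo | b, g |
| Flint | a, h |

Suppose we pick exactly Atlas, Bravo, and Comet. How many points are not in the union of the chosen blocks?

1

Union of Atlas, Bravo, Comet = {a, b, c, d, e, f, h}.
Not covered: g — 1 point.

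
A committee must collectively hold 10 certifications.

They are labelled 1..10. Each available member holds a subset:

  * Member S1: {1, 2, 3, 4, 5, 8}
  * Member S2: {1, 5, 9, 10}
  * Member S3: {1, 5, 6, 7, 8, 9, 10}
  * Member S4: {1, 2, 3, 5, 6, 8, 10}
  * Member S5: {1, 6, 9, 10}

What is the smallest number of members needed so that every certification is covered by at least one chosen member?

2

S1 and S3 together: S1 ∪ S3 = {1, 2, 3, 4, 5, 6, 7, 8, 9, 10} — every certification is covered.
No single member has all 10 certifications (the largest, S3, has 7), so 2 is optimal.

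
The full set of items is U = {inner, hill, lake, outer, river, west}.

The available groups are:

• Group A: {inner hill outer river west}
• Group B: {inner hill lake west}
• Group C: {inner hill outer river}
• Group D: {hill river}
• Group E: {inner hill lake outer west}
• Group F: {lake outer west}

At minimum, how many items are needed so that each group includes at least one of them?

2

The 2 items {lake, river} hit every group.
The groups D, F are pairwise disjoint, so any hitting set needs a separate item for each — at least 2. Hence 2 is optimal.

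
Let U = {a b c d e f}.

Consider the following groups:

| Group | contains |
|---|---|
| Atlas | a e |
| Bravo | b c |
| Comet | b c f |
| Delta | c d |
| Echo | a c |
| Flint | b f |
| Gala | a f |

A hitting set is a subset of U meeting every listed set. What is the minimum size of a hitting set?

H = {a, b, c} meets every group (each contains at least one member of H), and |H| = 3.
The groups Atlas, Delta, Flint are pairwise disjoint, so any hitting set needs a separate item for each — at least 3. Hence 3 is optimal.

3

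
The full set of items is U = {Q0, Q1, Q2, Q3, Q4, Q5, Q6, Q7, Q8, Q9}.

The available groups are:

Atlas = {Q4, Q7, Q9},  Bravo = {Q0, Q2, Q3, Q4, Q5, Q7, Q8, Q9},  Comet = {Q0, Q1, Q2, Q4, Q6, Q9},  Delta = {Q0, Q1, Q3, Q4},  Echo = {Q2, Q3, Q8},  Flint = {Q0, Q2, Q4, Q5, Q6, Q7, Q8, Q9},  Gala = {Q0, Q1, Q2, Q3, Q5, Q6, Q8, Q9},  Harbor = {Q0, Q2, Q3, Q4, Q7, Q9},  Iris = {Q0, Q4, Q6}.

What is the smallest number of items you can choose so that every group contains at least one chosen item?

2

H = {Q4, Q8} meets every group (each contains at least one member of H), and |H| = 2.
The groups Atlas, Echo are pairwise disjoint, so any hitting set needs a separate item for each — at least 2. Hence 2 is optimal.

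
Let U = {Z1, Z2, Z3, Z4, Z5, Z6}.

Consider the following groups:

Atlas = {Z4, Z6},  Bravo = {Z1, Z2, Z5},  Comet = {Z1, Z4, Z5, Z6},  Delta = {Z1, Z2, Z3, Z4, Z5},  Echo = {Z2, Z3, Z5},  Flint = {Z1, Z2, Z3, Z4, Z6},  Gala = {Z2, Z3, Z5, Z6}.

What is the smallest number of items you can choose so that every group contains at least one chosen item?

The 2 items {Z5, Z6} hit every group.
The groups Atlas, Bravo are pairwise disjoint, so any hitting set needs a separate item for each — at least 2. Hence 2 is optimal.

2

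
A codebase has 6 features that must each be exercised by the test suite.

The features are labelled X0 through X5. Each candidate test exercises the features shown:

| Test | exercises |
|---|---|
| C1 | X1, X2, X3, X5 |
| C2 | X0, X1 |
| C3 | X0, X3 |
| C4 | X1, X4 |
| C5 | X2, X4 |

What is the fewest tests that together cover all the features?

C1 and C2 and C4 together: C1 ∪ C2 ∪ C4 = {X0, X1, X2, X3, X4, X5} — every feature is covered.
Only C1 contains X5, so C1 is forced; the remaining 2 features need at least 2 more tests (each remaining test adds at most 1) — so at least 3 tests are needed, and 3 is optimal.

3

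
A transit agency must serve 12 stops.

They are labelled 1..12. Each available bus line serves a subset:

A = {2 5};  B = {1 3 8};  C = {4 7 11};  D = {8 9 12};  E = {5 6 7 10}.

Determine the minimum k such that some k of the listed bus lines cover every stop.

5

A and B and C and D and E together: A ∪ B ∪ C ∪ D ∪ E = {1, 2, 3, 4, 5, 6, 7, 8, 9, 10, 11, 12} — every stop is covered.
Only A contains 2, so A is forced; the remaining 10 stops need at least 4 more bus lines (each remaining bus line adds at most 3) — so at least 5 bus lines are needed, and 5 is optimal.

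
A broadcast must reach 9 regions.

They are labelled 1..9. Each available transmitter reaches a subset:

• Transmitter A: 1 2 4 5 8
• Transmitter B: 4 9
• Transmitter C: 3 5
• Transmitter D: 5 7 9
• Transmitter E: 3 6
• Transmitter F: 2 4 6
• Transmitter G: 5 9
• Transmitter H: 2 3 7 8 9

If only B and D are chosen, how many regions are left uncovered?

Union of B, D = {4, 5, 7, 9}.
Not covered: 1, 2, 3, 6, 8 — 5 regions.

5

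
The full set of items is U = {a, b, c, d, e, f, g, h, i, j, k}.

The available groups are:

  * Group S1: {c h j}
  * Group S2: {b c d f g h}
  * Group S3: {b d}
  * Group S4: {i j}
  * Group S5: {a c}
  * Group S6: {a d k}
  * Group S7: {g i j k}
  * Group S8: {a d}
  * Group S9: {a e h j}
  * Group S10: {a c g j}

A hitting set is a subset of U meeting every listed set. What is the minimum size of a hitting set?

3

Take T = {a, d, j}. Each listed group contains at least one of these, so T is a hitting set of size 3.
The groups S3, S4, S5 are pairwise disjoint, so any hitting set needs a separate item for each — at least 3. Hence 3 is optimal.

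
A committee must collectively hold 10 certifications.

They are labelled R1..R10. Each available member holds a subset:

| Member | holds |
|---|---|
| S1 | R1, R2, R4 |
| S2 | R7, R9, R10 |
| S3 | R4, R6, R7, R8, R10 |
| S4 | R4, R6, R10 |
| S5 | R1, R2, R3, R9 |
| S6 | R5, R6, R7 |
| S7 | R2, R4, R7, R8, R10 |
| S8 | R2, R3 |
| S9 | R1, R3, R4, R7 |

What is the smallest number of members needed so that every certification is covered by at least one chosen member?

3

S5 and S6 and S7 together: S5 ∪ S6 ∪ S7 = {R1, R2, R3, R4, R5, R6, R7, R8, R9, R10} — every certification is covered.
Only S6 contains R5, so S6 is forced; the remaining 7 certifications need at least 2 more members (each remaining member adds at most 4) — so at least 3 members are needed, and 3 is optimal.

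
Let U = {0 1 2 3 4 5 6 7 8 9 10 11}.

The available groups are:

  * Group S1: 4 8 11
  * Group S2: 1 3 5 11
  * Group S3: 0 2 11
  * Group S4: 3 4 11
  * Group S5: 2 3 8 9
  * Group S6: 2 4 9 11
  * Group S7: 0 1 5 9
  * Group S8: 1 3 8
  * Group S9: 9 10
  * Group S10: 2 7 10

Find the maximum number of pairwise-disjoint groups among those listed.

S1, S7, S10 are pairwise disjoint (S1={4,8,11}; S7={0,1,5,9}; S10={2,7,10}).
Every remaining group overlaps one of these, and no 4 of the listed groups are pairwise disjoint, so 3 is the maximum.

3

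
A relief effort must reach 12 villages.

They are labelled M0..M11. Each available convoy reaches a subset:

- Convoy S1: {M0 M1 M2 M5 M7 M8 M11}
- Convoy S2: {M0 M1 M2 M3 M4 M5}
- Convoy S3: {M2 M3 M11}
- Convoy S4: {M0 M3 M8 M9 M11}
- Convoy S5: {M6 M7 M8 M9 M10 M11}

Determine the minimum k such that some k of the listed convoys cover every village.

S2 and S5 together: S2 ∪ S5 = {M0, M1, M2, M3, M4, M5, M6, M7, M8, M9, M10, M11} — every village is covered.
No single convoy has all 12 villages (the largest, S1, has 7), so 2 is optimal.

2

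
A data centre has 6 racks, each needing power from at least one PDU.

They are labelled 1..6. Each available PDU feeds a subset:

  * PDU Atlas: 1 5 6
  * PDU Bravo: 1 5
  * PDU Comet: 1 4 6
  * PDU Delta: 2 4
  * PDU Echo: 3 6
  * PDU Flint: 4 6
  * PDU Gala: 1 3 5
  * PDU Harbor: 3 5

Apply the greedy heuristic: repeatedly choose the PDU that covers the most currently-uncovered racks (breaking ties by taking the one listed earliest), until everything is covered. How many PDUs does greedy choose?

3

Greedy: pick Atlas (covers 3 new) → pick Delta (covers 2 new) → pick Echo (covers 1 new). Total picks: 3.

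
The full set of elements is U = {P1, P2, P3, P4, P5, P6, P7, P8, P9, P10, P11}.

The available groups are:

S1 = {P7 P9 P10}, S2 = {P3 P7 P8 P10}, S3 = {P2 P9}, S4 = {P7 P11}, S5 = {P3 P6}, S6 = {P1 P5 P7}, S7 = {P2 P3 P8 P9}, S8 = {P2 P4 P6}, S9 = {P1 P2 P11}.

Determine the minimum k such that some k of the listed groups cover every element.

5

S2, S4, S6, S7, and S8 cover everything between them: the union {P1, P2, P3, P4, P5, P6, P7, P8, P9, P10, P11} is all of U.
No 4 of the 9 groups cover everything (all 126 combinations miss at least one element), so 5 is optimal.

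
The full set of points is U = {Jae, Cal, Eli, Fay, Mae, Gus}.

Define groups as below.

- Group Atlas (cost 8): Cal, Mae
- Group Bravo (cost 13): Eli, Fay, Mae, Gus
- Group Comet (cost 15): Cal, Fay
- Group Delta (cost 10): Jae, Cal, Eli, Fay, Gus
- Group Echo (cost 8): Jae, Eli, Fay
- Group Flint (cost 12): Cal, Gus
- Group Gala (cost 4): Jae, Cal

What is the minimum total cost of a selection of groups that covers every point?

Bravo, Gala together cover every point (Bravo ∪ Gala = {Jae, Cal, Eli, Fay, Mae, Gus}); total cost 13 + 4 = 17.
The greedy pick Delta, Atlas costs 18; no covering selection beats 17.

17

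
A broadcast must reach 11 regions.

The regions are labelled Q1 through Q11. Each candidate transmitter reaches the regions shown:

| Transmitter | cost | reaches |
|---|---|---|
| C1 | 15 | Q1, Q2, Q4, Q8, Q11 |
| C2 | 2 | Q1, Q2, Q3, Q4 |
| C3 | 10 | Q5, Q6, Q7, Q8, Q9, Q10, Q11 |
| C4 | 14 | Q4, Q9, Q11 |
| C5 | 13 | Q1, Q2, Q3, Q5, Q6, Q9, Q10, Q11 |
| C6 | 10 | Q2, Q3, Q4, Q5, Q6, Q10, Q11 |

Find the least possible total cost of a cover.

12

C2, C3 together cover every region (C2 ∪ C3 = {Q1, Q2, Q3, Q4, Q5, Q6, Q7, Q8, Q9, Q10, Q11}); total cost 2 + 10 = 12.
No covering selection has total cost below 12.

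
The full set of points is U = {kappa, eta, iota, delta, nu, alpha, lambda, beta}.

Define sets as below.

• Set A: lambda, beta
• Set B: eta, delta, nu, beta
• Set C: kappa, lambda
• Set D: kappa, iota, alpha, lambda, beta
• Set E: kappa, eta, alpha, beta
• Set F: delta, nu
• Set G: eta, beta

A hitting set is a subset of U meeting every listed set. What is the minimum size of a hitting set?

3

H = {kappa, delta, beta} meets every set (each contains at least one member of H), and |H| = 3.
The sets C, F, G are pairwise disjoint, so any hitting set needs a separate point for each — at least 3. Hence 3 is optimal.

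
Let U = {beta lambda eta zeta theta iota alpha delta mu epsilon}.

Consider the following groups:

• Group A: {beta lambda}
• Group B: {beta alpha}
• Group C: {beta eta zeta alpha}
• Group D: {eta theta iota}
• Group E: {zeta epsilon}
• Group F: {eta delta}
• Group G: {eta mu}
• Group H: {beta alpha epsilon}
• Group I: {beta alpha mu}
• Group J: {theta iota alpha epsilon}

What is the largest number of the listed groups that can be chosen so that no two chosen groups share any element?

3

E, F, I are pairwise disjoint (E={zeta,epsilon}; F={eta,delta}; I={beta,alpha,mu}).
Every remaining group overlaps one of these, and no 4 of the listed groups are pairwise disjoint, so 3 is the maximum.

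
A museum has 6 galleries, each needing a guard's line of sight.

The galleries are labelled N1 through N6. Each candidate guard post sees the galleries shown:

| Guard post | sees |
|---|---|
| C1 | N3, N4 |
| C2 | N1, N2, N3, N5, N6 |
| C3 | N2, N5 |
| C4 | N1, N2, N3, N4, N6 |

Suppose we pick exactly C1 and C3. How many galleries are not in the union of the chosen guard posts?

Union of C1, C3 = {N2, N3, N4, N5}.
Not covered: N1, N6 — 2 galleries.

2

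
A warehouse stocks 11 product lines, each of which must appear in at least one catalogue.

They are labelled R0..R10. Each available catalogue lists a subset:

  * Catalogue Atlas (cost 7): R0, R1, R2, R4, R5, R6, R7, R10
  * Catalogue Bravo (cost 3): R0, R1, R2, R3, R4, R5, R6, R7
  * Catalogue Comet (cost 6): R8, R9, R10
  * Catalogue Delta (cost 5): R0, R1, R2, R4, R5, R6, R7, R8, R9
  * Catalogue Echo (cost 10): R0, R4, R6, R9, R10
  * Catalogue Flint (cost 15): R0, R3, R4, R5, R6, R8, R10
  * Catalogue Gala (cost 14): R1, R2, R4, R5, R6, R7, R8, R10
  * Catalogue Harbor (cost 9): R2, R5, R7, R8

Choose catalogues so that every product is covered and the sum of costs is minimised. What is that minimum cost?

9

Bravo, Comet together cover every product (Bravo ∪ Comet = {R0, R1, R2, R3, R4, R5, R6, R7, R8, R9, R10}); total cost 3 + 6 = 9.
No covering selection has total cost below 9.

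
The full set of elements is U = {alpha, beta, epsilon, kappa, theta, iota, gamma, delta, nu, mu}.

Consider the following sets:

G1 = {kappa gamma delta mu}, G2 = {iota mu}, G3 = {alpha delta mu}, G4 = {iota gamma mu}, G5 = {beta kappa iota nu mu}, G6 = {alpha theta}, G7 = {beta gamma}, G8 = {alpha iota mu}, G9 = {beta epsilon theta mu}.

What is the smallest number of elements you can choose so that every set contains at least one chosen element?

3

Take H = {alpha, beta, mu}. Each listed set contains at least one of these, so H is a hitting set of size 3.
The sets G2, G6, G7 are pairwise disjoint, so any hitting set needs a separate element for each — at least 3. Hence 3 is optimal.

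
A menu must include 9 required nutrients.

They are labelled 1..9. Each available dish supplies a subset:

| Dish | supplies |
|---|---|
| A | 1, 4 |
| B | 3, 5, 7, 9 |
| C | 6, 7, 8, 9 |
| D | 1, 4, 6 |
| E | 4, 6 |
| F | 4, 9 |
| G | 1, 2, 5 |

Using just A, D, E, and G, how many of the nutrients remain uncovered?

4

Union of A, D, E, G = {1, 2, 4, 5, 6}.
Not covered: 3, 7, 8, 9 — 4 nutrients.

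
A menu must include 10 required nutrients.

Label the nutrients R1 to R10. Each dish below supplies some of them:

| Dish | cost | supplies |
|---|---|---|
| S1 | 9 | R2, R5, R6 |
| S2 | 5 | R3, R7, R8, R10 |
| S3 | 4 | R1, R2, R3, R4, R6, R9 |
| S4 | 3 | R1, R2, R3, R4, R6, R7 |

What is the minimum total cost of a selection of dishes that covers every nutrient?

S1, S2, S3 together cover every nutrient (S1 ∪ S2 ∪ S3 = {R1, R2, R3, R4, R5, R6, R7, R8, R9, R10}); total cost 9 + 5 + 4 = 18.
The greedy pick S4, S2, S3, S1 costs 21; no covering selection beats 18.

18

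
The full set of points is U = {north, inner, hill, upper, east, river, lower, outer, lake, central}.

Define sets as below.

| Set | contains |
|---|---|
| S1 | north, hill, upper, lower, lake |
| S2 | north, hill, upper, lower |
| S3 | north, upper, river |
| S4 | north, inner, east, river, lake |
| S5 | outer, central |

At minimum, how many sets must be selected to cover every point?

Take {S1, S4, S5}. Their union is {north, inner, hill, upper, east, river, lower, outer, lake, central}, which is all 10 points.
Only S4 contains inner, so S4 is forced; the remaining 5 points need at least 2 more sets (each remaining set adds at most 3) — so at least 3 sets are needed, and 3 is optimal.

3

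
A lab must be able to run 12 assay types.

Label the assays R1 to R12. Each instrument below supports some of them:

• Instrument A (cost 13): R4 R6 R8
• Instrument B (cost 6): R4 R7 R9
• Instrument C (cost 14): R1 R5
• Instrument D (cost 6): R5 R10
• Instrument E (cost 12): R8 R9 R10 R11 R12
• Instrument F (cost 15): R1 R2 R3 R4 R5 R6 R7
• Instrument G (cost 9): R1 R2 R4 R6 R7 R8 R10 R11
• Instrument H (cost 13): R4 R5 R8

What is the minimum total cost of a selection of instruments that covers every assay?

27

E, F together cover every assay (E ∪ F = {R1, R2, R3, R4, R5, R6, R7, R8, R9, R10, R11, R12}); total cost 12 + 15 = 27.
The greedy pick G, B, D, E, F costs 48; no covering selection beats 27.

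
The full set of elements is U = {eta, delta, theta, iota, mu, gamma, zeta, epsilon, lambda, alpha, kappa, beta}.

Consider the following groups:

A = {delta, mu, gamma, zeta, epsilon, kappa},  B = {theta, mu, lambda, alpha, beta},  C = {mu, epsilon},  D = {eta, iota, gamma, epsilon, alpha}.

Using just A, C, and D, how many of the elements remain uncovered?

Union of A, C, D = {eta, delta, iota, mu, gamma, zeta, epsilon, alpha, kappa}.
Not covered: theta, lambda, beta — 3 elements.

3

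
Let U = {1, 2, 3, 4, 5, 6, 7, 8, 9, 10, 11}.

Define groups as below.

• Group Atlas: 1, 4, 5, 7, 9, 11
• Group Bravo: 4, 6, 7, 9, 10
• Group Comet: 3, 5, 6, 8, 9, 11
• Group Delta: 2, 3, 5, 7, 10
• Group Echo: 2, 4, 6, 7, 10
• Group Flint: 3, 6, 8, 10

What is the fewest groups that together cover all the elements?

3

Take {Atlas, Comet, Echo}. Their union is {1, 2, 3, 4, 5, 6, 7, 8, 9, 10, 11}, which is all 11 elements.
Only Atlas contains 1, so Atlas is forced; the remaining 5 elements need at least 2 more groups (each remaining group adds at most 4) — so at least 3 groups are needed, and 3 is optimal.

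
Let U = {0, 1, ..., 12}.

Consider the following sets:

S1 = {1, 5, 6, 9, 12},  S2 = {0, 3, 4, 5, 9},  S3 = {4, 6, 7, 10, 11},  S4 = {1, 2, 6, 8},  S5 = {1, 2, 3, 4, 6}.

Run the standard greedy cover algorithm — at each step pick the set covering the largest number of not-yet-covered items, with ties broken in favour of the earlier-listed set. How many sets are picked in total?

4

Greedy: pick S1 (covers 5 new) → pick S3 (covers 4 new) → pick S2 (covers 2 new) → pick S4 (covers 2 new). Total picks: 4.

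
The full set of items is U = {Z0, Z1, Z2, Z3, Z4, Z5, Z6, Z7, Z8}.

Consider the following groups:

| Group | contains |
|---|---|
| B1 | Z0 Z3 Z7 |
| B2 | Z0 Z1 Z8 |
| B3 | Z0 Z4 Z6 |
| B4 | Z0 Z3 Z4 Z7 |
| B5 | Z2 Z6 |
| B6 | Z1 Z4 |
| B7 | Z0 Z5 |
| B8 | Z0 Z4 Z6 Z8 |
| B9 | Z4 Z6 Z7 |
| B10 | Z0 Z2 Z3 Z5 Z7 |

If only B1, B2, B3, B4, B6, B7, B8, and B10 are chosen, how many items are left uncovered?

0

Union of B1, B2, B3, B4, B6, B7, B8, B10 = {Z0, Z1, Z2, Z3, Z4, Z5, Z6, Z7, Z8} — that's every item, so 0 are uncovered.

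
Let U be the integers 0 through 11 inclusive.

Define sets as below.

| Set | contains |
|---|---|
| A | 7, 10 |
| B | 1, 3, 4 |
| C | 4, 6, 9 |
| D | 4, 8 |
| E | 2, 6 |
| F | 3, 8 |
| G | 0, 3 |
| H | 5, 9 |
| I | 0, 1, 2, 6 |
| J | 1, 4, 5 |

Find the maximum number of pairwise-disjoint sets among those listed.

A, D, E, G, H are pairwise disjoint (A={7,10}; D={4,8}; E={2,6}; G={0,3}; H={5,9}).
Every remaining set overlaps one of these, and no 6 of the listed sets are pairwise disjoint, so 5 is the maximum.

5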